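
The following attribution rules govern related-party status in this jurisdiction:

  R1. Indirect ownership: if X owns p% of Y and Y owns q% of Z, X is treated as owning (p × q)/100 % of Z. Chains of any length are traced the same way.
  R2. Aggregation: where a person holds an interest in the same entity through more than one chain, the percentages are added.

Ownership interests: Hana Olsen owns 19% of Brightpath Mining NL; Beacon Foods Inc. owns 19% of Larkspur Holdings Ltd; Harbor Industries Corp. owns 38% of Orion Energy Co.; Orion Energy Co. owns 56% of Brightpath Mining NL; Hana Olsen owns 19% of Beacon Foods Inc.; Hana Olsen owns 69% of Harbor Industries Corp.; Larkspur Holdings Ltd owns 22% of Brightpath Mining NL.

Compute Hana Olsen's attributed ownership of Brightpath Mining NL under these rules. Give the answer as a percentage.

34.4774%

Chain via Harbor Industries Corp. → Orion Energy Co. (R1): 69% × 38% × 56% = 14.6832% of Brightpath Mining NL.
Chain via Beacon Foods Inc. → Larkspur Holdings Ltd (R1): 19% × 19% × 22% = 0.7942% of Brightpath Mining NL.
Direct interest in Brightpath Mining NL: 19%.
Aggregating (R2): 14.6832% + 0.7942% + 19% = 34.4774%.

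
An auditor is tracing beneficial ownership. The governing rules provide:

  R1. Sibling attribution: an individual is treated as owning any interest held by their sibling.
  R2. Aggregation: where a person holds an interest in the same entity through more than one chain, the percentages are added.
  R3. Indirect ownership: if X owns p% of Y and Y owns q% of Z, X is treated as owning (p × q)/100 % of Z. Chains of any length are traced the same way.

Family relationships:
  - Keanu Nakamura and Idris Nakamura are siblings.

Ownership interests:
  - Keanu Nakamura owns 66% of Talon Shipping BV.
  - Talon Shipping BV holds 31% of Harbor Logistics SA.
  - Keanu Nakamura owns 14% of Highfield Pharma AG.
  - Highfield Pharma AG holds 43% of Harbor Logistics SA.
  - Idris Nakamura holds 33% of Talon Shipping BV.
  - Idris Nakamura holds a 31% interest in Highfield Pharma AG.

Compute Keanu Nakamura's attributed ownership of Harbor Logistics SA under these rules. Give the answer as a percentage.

By sibling attribution (R1), Keanu Nakamura is treated as also owning Idris Nakamura's interest in Talon Shipping BV, giving 66% + 33% = 99%.
By sibling attribution (R1), Keanu Nakamura is treated as also owning Idris Nakamura's interest in Highfield Pharma AG, giving 14% + 31% = 45%.
Chain via Talon Shipping BV (R3): 99% × 31% = 30.69% of Harbor Logistics SA.
Chain via Highfield Pharma AG (R3): 45% × 43% = 19.35% of Harbor Logistics SA.
Aggregating (R2): 30.69% + 19.35% = 50.04%.

50.04%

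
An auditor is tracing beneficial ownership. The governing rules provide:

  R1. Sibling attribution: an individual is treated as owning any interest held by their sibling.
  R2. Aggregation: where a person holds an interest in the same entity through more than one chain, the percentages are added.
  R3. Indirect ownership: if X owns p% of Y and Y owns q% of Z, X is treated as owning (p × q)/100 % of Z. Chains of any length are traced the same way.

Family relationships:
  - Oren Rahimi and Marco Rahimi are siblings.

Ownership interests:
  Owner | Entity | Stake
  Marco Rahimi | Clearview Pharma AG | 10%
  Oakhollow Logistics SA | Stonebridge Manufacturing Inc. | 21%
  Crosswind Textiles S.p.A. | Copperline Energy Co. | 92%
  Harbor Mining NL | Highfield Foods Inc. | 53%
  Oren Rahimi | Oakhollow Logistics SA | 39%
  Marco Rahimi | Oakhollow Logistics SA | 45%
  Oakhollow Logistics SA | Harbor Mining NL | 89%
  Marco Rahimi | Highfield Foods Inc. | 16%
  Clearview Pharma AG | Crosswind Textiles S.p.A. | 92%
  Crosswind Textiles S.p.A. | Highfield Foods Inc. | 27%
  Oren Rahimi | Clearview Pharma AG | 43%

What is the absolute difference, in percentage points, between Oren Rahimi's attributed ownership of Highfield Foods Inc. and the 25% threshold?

43.788

By sibling attribution (R1), Oren Rahimi is treated as also owning Marco Rahimi's interest in Clearview Pharma AG, giving 43% + 10% = 53%.
By sibling attribution (R1), Oren Rahimi is treated as also owning Marco Rahimi's interest in Oakhollow Logistics SA, giving 39% + 45% = 84%.
By sibling attribution (R1), Oren Rahimi is treated as owning Marco Rahimi's 16% interest in Highfield Foods Inc.
Chain via Clearview Pharma AG → Crosswind Textiles S.p.A. (R3): 53% × 92% × 27% = 13.1652% of Highfield Foods Inc.
Chain via Oakhollow Logistics SA → Harbor Mining NL (R3): 84% × 89% × 53% = 39.6228% of Highfield Foods Inc.
Direct interest in Highfield Foods Inc: 16%.
Aggregating (R2): 13.1652% + 39.6228% + 16% = 68.788%.
68.788% exceeds the 25% threshold by 43.788 percentage points.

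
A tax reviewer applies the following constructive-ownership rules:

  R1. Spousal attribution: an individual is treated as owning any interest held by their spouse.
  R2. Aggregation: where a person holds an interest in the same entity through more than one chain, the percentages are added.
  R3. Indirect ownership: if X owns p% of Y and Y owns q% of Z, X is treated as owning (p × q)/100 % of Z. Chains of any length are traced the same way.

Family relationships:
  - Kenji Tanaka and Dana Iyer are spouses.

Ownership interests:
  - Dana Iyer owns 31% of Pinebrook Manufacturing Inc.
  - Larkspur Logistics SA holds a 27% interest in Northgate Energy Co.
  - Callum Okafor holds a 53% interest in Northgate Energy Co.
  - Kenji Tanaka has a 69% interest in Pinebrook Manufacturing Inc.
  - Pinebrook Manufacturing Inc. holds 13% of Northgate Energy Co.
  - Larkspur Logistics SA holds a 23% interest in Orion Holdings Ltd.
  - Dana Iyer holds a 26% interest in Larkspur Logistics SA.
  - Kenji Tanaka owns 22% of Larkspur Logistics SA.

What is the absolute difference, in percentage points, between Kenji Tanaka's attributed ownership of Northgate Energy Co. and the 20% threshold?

By spousal attribution (R1), Kenji Tanaka is treated as also owning Dana Iyer's interest in Pinebrook Manufacturing Inc, giving 69% + 31% = 100%.
By spousal attribution (R1), Kenji Tanaka is treated as also owning Dana Iyer's interest in Larkspur Logistics SA, giving 22% + 26% = 48%.
Chain via Pinebrook Manufacturing Inc. (R3): 100% × 13% = 13% of Northgate Energy Co.
Chain via Larkspur Logistics SA (R3): 48% × 27% = 12.96% of Northgate Energy Co.
Aggregating (R2): 13% + 12.96% = 25.96%.
25.96% exceeds the 20% threshold by 5.96 percentage points.

5.96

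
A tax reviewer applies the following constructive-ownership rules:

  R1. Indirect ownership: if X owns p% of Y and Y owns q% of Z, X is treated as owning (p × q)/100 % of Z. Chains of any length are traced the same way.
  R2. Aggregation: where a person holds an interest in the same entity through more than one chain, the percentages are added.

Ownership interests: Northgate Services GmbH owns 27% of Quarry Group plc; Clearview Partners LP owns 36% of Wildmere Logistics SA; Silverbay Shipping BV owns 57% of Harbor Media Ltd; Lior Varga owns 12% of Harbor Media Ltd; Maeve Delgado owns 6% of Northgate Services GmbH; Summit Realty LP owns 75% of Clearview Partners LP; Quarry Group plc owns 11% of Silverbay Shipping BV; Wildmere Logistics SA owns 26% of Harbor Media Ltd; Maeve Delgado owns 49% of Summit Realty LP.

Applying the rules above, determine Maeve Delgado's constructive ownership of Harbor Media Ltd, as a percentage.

Chain via Northgate Services GmbH → Quarry Group plc → Silverbay Shipping BV (R1): 6% × 27% × 11% × 57% = 0.101574% of Harbor Media Ltd.
Chain via Summit Realty LP → Clearview Partners LP → Wildmere Logistics SA (R1): 49% × 75% × 36% × 26% = 3.4398% of Harbor Media Ltd.
Aggregating (R2): 0.101574% + 3.4398% = 3.541374%.

3.541374%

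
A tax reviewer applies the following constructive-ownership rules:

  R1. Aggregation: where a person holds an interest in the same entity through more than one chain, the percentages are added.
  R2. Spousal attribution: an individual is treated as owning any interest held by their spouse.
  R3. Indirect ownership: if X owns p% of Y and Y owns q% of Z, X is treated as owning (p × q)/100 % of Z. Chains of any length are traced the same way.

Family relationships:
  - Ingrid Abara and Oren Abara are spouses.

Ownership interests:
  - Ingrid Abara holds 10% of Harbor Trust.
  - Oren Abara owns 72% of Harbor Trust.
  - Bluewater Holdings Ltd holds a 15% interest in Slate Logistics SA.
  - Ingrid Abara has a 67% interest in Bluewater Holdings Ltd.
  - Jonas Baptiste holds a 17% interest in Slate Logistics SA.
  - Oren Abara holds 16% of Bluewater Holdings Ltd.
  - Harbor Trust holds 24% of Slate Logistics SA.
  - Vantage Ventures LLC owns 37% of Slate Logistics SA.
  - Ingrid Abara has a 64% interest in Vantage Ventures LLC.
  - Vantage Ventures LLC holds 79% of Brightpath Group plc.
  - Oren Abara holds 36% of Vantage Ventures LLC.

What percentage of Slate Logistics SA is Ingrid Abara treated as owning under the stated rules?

69.13%

By spousal attribution (R2), Ingrid Abara is treated as also owning Oren Abara's interest in Bluewater Holdings Ltd, giving 67% + 16% = 83%.
By spousal attribution (R2), Ingrid Abara is treated as also owning Oren Abara's interest in Harbor Trust, giving 10% + 72% = 82%.
By spousal attribution (R2), Ingrid Abara is treated as also owning Oren Abara's interest in Vantage Ventures LLC, giving 64% + 36% = 100%.
Chain via Bluewater Holdings Ltd (R3): 83% × 15% = 12.45% of Slate Logistics SA.
Chain via Harbor Trust (R3): 82% × 24% = 19.68% of Slate Logistics SA.
Chain via Vantage Ventures LLC (R3): 100% × 37% = 37% of Slate Logistics SA.
Aggregating (R1): 12.45% + 19.68% + 37% = 69.13%.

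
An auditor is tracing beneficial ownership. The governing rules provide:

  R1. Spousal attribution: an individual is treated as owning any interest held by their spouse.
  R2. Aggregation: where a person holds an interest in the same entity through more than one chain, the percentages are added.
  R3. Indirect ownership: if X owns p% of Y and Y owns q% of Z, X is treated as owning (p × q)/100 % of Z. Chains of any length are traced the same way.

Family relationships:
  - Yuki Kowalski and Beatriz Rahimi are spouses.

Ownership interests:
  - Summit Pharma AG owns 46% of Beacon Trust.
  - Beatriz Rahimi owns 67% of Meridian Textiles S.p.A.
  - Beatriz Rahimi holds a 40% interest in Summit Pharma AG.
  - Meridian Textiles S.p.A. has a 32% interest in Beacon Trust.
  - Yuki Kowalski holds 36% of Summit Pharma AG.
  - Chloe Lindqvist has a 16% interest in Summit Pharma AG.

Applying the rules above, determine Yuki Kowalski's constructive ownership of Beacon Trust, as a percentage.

By spousal attribution (R1), Yuki Kowalski is treated as also owning Beatriz Rahimi's interest in Summit Pharma AG, giving 36% + 40% = 76%.
By spousal attribution (R1), Yuki Kowalski is treated as owning Beatriz Rahimi's 67% interest in Meridian Textiles S.p.A.
Chain via Summit Pharma AG (R3): 76% × 46% = 34.96% of Beacon Trust.
Chain via Meridian Textiles S.p.A. (R3): 67% × 32% = 21.44% of Beacon Trust.
Aggregating (R2): 34.96% + 21.44% = 56.4%.

56.4%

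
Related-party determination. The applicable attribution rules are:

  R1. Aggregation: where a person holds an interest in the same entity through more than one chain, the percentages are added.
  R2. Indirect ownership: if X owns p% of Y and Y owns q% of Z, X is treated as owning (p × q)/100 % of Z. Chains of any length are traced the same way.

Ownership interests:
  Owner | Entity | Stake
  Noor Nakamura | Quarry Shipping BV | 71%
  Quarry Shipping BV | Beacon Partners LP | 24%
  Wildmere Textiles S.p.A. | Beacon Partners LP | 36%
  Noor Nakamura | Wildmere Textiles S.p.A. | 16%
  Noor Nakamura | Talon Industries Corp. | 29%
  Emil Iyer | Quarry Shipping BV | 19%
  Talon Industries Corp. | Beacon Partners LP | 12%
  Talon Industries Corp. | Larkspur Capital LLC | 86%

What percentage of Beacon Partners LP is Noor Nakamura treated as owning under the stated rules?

Chain via Quarry Shipping BV (R2): 71% × 24% = 17.04% of Beacon Partners LP.
Chain via Wildmere Textiles S.p.A. (R2): 16% × 36% = 5.76% of Beacon Partners LP.
Chain via Talon Industries Corp. (R2): 29% × 12% = 3.48% of Beacon Partners LP.
Aggregating (R1): 17.04% + 5.76% + 3.48% = 26.28%.

26.28%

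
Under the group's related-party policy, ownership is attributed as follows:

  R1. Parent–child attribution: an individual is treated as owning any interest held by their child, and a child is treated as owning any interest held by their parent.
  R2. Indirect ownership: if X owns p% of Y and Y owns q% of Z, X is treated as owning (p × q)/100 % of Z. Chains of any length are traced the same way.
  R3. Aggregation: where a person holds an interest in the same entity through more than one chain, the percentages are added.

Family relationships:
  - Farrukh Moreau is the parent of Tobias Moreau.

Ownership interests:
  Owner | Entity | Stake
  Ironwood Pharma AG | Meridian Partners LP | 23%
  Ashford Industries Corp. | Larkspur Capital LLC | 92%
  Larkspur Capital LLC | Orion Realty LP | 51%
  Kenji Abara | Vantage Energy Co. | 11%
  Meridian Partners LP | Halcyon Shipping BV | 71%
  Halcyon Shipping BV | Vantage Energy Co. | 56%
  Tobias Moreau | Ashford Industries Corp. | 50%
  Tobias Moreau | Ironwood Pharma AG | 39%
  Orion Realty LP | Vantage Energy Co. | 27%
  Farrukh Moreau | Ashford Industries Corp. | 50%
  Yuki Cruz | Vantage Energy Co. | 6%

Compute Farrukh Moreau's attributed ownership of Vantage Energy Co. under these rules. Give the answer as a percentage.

By parent–child attribution (R1), Farrukh Moreau is treated as also owning Tobias Moreau's interest in Ashford Industries Corp, giving 50% + 50% = 100%.
By parent–child attribution (R1), Farrukh Moreau is treated as owning Tobias Moreau's 39% interest in Ironwood Pharma AG.
Chain via Ashford Industries Corp. → Larkspur Capital LLC → Orion Realty LP (R2): 100% × 92% × 51% × 27% = 12.6684% of Vantage Energy Co.
Chain via Ironwood Pharma AG → Meridian Partners LP → Halcyon Shipping BV (R2): 39% × 23% × 71% × 56% = 3.566472% of Vantage Energy Co.
Aggregating (R3): 12.6684% + 3.566472% = 16.234872%.

16.234872%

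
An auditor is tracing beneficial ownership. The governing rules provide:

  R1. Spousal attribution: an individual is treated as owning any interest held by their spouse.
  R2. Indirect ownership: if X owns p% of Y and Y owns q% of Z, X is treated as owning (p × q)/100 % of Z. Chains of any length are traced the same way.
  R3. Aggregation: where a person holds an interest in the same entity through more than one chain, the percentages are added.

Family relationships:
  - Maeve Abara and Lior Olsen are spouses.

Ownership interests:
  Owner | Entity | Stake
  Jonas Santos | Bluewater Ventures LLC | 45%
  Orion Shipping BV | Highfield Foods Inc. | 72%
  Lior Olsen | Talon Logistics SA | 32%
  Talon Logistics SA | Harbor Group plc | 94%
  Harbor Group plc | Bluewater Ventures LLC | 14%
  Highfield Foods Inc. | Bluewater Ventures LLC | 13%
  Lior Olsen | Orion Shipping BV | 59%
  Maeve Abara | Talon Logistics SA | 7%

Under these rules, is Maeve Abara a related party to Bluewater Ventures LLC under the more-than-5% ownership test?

Yes

By spousal attribution (R1), Maeve Abara is treated as also owning Lior Olsen's interest in Talon Logistics SA, giving 7% + 32% = 39%.
By spousal attribution (R1), Maeve Abara is treated as owning Lior Olsen's 59% interest in Orion Shipping BV.
Chain via Talon Logistics SA → Harbor Group plc (R2): 39% × 94% × 14% = 5.1324% of Bluewater Ventures LLC.
Chain via Orion Shipping BV → Highfield Foods Inc. (R2): 59% × 72% × 13% = 5.5224% of Bluewater Ventures LLC.
Aggregating (R3): 5.1324% + 5.5224% = 10.6548%.
10.6548% exceeds the 5% threshold, so Maeve is a related party to Bluewater Ventures LLC.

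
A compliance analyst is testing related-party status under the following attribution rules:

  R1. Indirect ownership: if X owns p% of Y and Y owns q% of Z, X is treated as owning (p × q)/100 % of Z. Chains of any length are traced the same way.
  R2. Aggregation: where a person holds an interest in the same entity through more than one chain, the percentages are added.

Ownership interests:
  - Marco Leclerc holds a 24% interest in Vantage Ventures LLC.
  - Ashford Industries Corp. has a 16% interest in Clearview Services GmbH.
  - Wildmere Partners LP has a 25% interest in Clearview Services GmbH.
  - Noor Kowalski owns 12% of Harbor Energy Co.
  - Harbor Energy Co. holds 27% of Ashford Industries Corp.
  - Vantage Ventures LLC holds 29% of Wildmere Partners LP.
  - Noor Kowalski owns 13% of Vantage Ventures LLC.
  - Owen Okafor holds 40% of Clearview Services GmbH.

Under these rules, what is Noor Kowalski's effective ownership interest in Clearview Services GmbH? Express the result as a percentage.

Chain via Harbor Energy Co. → Ashford Industries Corp. (R1): 12% × 27% × 16% = 0.5184% of Clearview Services GmbH.
Chain via Vantage Ventures LLC → Wildmere Partners LP (R1): 13% × 29% × 25% = 0.9425% of Clearview Services GmbH.
Aggregating (R2): 0.5184% + 0.9425% = 1.4609%.

1.4609%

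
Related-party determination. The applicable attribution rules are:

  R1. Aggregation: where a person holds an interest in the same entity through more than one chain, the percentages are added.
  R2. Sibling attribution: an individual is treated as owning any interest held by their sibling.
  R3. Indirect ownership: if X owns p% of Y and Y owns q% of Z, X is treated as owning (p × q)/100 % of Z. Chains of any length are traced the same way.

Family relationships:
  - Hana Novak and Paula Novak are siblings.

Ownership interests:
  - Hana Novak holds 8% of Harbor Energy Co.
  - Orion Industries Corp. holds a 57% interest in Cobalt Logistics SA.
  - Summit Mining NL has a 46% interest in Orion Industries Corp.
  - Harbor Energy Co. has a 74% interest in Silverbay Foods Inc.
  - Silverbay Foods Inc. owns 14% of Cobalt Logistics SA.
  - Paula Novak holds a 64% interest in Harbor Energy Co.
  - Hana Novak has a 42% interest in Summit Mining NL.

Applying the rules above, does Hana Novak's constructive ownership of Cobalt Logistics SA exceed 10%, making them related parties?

Yes

By sibling attribution (R2), Hana Novak is treated as also owning Paula Novak's interest in Harbor Energy Co, giving 8% + 64% = 72%.
Chain via Summit Mining NL → Orion Industries Corp. (R3): 42% × 46% × 57% = 11.0124% of Cobalt Logistics SA.
Chain via Harbor Energy Co. → Silverbay Foods Inc. (R3): 72% × 74% × 14% = 7.4592% of Cobalt Logistics SA.
Aggregating (R1): 11.0124% + 7.4592% = 18.4716%.
18.4716% exceeds the 10% threshold, so Hana is a related party to Cobalt Logistics SA.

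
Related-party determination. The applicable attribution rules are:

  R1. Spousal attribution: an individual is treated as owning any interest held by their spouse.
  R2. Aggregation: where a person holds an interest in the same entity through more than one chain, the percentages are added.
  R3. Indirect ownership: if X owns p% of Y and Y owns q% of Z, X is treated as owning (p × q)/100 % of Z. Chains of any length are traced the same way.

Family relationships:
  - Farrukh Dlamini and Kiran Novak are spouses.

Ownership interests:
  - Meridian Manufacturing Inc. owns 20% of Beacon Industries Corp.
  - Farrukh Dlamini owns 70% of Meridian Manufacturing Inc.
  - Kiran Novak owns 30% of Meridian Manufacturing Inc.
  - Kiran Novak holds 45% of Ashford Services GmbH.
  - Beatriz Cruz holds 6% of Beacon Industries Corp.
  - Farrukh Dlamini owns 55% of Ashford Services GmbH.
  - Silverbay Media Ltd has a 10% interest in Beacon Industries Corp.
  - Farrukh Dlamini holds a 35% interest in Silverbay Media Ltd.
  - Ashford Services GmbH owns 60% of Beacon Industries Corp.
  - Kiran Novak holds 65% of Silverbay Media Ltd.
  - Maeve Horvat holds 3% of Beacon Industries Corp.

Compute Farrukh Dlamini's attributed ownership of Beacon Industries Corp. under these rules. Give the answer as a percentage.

90%

By spousal attribution (R1), Farrukh Dlamini is treated as also owning Kiran Novak's interest in Ashford Services GmbH, giving 55% + 45% = 100%.
By spousal attribution (R1), Farrukh Dlamini is treated as also owning Kiran Novak's interest in Meridian Manufacturing Inc, giving 70% + 30% = 100%.
By spousal attribution (R1), Farrukh Dlamini is treated as also owning Kiran Novak's interest in Silverbay Media Ltd, giving 35% + 65% = 100%.
Chain via Ashford Services GmbH (R3): 100% × 60% = 60% of Beacon Industries Corp.
Chain via Meridian Manufacturing Inc. (R3): 100% × 20% = 20% of Beacon Industries Corp.
Chain via Silverbay Media Ltd (R3): 100% × 10% = 10% of Beacon Industries Corp.
Aggregating (R2): 60% + 20% + 10% = 90%.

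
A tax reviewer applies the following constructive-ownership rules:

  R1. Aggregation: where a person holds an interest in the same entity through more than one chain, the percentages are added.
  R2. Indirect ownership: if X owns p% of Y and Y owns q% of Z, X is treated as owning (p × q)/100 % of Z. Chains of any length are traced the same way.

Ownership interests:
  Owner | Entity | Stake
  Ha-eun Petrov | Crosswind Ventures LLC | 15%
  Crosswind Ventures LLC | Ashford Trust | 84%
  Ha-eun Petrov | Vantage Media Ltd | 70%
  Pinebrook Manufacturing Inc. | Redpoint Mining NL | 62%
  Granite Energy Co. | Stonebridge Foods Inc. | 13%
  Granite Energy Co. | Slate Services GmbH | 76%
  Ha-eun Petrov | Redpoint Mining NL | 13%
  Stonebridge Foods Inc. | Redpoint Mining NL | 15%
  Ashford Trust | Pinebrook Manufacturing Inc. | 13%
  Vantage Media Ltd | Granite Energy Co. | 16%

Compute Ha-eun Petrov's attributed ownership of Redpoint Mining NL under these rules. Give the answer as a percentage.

Chain via Vantage Media Ltd → Granite Energy Co. → Stonebridge Foods Inc. (R2): 70% × 16% × 13% × 15% = 0.2184% of Redpoint Mining NL.
Chain via Crosswind Ventures LLC → Ashford Trust → Pinebrook Manufacturing Inc. (R2): 15% × 84% × 13% × 62% = 1.01556% of Redpoint Mining NL.
Direct interest in Redpoint Mining NL: 13%.
Aggregating (R1): 0.2184% + 1.01556% + 13% = 14.23396%.

14.23396%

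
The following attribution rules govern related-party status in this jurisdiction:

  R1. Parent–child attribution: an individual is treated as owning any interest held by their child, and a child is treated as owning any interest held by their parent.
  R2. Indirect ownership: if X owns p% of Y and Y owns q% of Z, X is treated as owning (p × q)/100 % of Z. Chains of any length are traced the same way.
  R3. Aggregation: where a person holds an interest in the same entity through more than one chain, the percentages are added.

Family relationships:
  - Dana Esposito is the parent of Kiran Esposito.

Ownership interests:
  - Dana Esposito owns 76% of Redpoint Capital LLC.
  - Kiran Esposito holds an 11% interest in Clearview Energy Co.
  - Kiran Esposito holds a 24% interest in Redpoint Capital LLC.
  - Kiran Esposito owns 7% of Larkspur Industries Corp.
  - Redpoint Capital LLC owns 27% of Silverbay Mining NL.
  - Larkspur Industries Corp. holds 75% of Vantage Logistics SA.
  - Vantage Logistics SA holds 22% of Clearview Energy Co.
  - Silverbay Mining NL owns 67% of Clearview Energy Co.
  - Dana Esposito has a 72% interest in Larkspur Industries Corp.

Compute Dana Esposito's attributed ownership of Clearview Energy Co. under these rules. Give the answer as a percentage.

By parent–child attribution (R1), Dana Esposito is treated as also owning Kiran Esposito's interest in Redpoint Capital LLC, giving 76% + 24% = 100%.
By parent–child attribution (R1), Dana Esposito is treated as also owning Kiran Esposito's interest in Larkspur Industries Corp, giving 72% + 7% = 79%.
By parent–child attribution (R1), Dana Esposito is treated as owning Kiran Esposito's 11% interest in Clearview Energy Co.
Chain via Redpoint Capital LLC → Silverbay Mining NL (R2): 100% × 27% × 67% = 18.09% of Clearview Energy Co.
Chain via Larkspur Industries Corp. → Vantage Logistics SA (R2): 79% × 75% × 22% = 13.035% of Clearview Energy Co.
Direct interest in Clearview Energy Co: 11%.
Aggregating (R3): 18.09% + 13.035% + 11% = 42.125%.

42.125%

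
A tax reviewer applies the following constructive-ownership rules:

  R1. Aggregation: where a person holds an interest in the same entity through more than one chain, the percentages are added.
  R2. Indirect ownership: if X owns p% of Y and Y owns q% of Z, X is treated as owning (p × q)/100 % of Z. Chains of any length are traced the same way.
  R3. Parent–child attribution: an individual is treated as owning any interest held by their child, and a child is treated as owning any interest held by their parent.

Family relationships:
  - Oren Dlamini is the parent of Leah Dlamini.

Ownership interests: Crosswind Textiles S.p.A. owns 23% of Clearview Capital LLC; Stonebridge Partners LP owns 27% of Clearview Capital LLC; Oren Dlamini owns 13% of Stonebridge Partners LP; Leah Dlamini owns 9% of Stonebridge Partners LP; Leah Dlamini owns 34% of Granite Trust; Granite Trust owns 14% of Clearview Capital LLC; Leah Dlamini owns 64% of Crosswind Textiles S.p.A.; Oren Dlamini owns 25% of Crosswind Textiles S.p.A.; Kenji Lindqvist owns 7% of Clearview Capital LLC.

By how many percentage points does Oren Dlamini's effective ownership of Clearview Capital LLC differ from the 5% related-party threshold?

26.17

By parent–child attribution (R3), Oren Dlamini is treated as also owning Leah Dlamini's interest in Crosswind Textiles S.p.A, giving 25% + 64% = 89%.
By parent–child attribution (R3), Oren Dlamini is treated as also owning Leah Dlamini's interest in Stonebridge Partners LP, giving 13% + 9% = 22%.
By parent–child attribution (R3), Oren Dlamini is treated as owning Leah Dlamini's 34% interest in Granite Trust.
Chain via Crosswind Textiles S.p.A. (R2): 89% × 23% = 20.47% of Clearview Capital LLC.
Chain via Stonebridge Partners LP (R2): 22% × 27% = 5.94% of Clearview Capital LLC.
Chain via Granite Trust (R2): 34% × 14% = 4.76% of Clearview Capital LLC.
Aggregating (R1): 20.47% + 5.94% + 4.76% = 31.17%.
31.17% exceeds the 5% threshold by 26.17 percentage points.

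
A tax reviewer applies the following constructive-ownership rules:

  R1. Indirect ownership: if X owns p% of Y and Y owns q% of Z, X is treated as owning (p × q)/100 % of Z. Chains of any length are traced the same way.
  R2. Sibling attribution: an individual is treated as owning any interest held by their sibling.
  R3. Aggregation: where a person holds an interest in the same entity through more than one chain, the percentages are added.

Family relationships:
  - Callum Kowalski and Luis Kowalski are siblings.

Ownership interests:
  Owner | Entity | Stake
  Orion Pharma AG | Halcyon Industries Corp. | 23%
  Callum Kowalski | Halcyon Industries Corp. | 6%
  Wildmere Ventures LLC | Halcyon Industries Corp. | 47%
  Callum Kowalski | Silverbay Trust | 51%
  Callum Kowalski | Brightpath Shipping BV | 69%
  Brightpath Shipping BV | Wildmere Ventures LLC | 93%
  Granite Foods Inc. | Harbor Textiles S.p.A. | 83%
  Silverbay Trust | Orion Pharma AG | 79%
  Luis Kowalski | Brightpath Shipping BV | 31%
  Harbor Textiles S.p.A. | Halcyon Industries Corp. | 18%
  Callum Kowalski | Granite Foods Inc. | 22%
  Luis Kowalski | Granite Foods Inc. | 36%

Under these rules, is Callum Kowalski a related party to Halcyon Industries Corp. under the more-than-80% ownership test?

No

By sibling attribution (R2), Callum Kowalski is treated as also owning Luis Kowalski's interest in Brightpath Shipping BV, giving 69% + 31% = 100%.
By sibling attribution (R2), Callum Kowalski is treated as also owning Luis Kowalski's interest in Granite Foods Inc, giving 22% + 36% = 58%.
Chain via Silverbay Trust → Orion Pharma AG (R1): 51% × 79% × 23% = 9.2667% of Halcyon Industries Corp.
Chain via Brightpath Shipping BV → Wildmere Ventures LLC (R1): 100% × 93% × 47% = 43.71% of Halcyon Industries Corp.
Chain via Granite Foods Inc. → Harbor Textiles S.p.A. (R1): 58% × 83% × 18% = 8.6652% of Halcyon Industries Corp.
Direct interest in Halcyon Industries Corp: 6%.
Aggregating (R3): 9.2667% + 43.71% + 8.6652% + 6% = 67.6419%.
67.6419% does not exceed the 80% threshold, so Callum is not a related party to Halcyon Industries Corp.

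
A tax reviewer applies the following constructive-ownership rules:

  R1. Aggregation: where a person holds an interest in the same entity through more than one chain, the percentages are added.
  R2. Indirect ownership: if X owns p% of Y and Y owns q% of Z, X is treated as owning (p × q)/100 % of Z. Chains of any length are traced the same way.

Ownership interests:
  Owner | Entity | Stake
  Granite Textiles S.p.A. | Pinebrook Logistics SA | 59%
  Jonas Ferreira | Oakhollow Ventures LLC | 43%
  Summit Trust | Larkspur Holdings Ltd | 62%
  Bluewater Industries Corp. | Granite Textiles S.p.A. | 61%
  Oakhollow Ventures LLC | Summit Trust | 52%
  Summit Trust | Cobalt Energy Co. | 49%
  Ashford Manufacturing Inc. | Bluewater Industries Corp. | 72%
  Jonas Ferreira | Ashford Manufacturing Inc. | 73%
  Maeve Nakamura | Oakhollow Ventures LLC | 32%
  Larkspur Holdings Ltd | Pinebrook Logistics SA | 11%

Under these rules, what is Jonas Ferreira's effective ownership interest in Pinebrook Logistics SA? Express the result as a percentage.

20.441296%

Chain via Oakhollow Ventures LLC → Summit Trust → Larkspur Holdings Ltd (R2): 43% × 52% × 62% × 11% = 1.524952% of Pinebrook Logistics SA.
Chain via Ashford Manufacturing Inc. → Bluewater Industries Corp. → Granite Textiles S.p.A. (R2): 73% × 72% × 61% × 59% = 18.916344% of Pinebrook Logistics SA.
Aggregating (R1): 1.524952% + 18.916344% = 20.441296%.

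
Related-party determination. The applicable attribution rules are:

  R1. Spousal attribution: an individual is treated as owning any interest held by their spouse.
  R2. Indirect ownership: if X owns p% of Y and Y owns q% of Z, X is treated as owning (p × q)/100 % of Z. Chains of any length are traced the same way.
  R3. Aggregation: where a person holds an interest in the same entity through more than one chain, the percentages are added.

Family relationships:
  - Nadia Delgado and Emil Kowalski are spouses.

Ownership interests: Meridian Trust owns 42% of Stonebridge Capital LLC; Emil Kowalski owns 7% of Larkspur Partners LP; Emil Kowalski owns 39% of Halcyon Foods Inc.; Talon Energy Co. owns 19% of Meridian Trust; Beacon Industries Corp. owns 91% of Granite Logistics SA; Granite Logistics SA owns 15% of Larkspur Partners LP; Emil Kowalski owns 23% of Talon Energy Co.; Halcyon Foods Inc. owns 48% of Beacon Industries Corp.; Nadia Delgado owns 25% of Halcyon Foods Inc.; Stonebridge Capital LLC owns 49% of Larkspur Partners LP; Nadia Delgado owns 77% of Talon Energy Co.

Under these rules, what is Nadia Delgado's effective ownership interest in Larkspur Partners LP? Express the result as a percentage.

By spousal attribution (R1), Nadia Delgado is treated as also owning Emil Kowalski's interest in Talon Energy Co, giving 77% + 23% = 100%.
By spousal attribution (R1), Nadia Delgado is treated as also owning Emil Kowalski's interest in Halcyon Foods Inc, giving 25% + 39% = 64%.
By spousal attribution (R1), Nadia Delgado is treated as owning Emil Kowalski's 7% interest in Larkspur Partners LP.
Chain via Talon Energy Co. → Meridian Trust → Stonebridge Capital LLC (R2): 100% × 19% × 42% × 49% = 3.9102% of Larkspur Partners LP.
Chain via Halcyon Foods Inc. → Beacon Industries Corp. → Granite Logistics SA (R2): 64% × 48% × 91% × 15% = 4.19328% of Larkspur Partners LP.
Direct interest in Larkspur Partners LP: 7%.
Aggregating (R3): 3.9102% + 4.19328% + 7% = 15.10348%.

15.10348%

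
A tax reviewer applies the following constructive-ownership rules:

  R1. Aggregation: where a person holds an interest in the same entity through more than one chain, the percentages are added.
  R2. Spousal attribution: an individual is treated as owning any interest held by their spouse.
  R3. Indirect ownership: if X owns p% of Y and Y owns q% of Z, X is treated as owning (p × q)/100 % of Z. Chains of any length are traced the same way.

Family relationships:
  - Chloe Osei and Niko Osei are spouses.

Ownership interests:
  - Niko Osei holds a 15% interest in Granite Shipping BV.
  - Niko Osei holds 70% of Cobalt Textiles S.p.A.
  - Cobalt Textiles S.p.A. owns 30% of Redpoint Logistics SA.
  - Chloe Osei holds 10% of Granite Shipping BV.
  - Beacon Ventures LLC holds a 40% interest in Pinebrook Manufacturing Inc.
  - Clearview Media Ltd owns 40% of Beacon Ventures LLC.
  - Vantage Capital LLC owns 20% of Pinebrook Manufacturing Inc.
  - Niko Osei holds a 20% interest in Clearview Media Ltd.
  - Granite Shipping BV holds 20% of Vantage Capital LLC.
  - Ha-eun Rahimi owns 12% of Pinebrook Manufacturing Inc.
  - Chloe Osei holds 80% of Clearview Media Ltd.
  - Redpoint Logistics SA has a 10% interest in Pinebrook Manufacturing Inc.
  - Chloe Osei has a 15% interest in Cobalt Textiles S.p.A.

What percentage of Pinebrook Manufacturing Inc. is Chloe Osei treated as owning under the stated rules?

By spousal attribution (R2), Chloe Osei is treated as also owning Niko Osei's interest in Granite Shipping BV, giving 10% + 15% = 25%.
By spousal attribution (R2), Chloe Osei is treated as also owning Niko Osei's interest in Clearview Media Ltd, giving 80% + 20% = 100%.
By spousal attribution (R2), Chloe Osei is treated as also owning Niko Osei's interest in Cobalt Textiles S.p.A, giving 15% + 70% = 85%.
Chain via Granite Shipping BV → Vantage Capital LLC (R3): 25% × 20% × 20% = 1% of Pinebrook Manufacturing Inc.
Chain via Clearview Media Ltd → Beacon Ventures LLC (R3): 100% × 40% × 40% = 16% of Pinebrook Manufacturing Inc.
Chain via Cobalt Textiles S.p.A. → Redpoint Logistics SA (R3): 85% × 30% × 10% = 2.55% of Pinebrook Manufacturing Inc.
Aggregating (R1): 1% + 16% + 2.55% = 19.55%.

19.55%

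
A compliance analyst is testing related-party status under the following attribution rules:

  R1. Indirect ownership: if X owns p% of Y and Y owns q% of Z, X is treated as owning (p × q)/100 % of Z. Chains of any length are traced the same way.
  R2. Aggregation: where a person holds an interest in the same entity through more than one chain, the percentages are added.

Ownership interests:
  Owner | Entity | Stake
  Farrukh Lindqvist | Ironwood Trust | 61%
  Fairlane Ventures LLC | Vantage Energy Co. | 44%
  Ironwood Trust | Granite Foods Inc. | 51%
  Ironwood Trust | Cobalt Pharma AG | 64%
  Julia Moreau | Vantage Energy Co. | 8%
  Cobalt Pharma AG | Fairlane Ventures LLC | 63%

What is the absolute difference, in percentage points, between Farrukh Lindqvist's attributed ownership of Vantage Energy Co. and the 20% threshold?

Chain via Ironwood Trust → Cobalt Pharma AG → Fairlane Ventures LLC (R1): 61% × 64% × 63% × 44% = 10.821888% of Vantage Energy Co.
10.821888% falls short of the 20% threshold by 9.178112 percentage points.

9.178112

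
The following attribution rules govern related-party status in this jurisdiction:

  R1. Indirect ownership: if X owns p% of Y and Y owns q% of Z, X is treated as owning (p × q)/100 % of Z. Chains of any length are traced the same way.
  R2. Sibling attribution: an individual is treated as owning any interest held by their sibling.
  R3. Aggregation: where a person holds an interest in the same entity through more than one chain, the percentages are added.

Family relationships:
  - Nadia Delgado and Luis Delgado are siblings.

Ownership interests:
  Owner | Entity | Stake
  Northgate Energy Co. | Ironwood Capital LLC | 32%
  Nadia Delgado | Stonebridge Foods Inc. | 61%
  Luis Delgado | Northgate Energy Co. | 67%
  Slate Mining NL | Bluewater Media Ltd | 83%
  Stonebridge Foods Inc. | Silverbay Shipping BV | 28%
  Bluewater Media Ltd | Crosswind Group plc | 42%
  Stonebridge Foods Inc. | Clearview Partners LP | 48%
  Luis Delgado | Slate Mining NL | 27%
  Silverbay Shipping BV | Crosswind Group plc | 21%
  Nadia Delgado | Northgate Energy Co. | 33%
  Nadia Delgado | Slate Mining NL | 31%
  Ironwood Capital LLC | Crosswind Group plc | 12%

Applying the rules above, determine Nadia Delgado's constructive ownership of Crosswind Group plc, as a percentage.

By sibling attribution (R2), Nadia Delgado is treated as also owning Luis Delgado's interest in Northgate Energy Co, giving 33% + 67% = 100%.
By sibling attribution (R2), Nadia Delgado is treated as also owning Luis Delgado's interest in Slate Mining NL, giving 31% + 27% = 58%.
Chain via Northgate Energy Co. → Ironwood Capital LLC (R1): 100% × 32% × 12% = 3.84% of Crosswind Group plc.
Chain via Slate Mining NL → Bluewater Media Ltd (R1): 58% × 83% × 42% = 20.2188% of Crosswind Group plc.
Chain via Stonebridge Foods Inc. → Silverbay Shipping BV (R1): 61% × 28% × 21% = 3.5868% of Crosswind Group plc.
Aggregating (R3): 3.84% + 20.2188% + 3.5868% = 27.6456%.

27.6456%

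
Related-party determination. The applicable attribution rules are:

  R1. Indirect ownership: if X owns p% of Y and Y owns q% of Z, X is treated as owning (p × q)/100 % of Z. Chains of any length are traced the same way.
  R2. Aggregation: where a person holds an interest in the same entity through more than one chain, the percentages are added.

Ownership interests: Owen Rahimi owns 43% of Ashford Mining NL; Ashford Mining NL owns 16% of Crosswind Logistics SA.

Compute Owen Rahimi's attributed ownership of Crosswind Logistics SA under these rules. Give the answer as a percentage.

Chain via Ashford Mining NL (R1): 43% × 16% = 6.88% of Crosswind Logistics SA.

6.88%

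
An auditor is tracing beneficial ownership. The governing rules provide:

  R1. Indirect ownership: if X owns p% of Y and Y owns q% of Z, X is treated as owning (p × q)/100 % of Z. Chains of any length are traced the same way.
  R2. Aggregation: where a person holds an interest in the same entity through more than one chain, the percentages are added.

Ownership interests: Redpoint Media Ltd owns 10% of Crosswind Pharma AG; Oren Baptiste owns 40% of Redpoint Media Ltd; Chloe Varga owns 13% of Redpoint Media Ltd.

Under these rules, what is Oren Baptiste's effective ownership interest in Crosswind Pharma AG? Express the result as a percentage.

4%

Chain via Redpoint Media Ltd (R1): 40% × 10% = 4% of Crosswind Pharma AG.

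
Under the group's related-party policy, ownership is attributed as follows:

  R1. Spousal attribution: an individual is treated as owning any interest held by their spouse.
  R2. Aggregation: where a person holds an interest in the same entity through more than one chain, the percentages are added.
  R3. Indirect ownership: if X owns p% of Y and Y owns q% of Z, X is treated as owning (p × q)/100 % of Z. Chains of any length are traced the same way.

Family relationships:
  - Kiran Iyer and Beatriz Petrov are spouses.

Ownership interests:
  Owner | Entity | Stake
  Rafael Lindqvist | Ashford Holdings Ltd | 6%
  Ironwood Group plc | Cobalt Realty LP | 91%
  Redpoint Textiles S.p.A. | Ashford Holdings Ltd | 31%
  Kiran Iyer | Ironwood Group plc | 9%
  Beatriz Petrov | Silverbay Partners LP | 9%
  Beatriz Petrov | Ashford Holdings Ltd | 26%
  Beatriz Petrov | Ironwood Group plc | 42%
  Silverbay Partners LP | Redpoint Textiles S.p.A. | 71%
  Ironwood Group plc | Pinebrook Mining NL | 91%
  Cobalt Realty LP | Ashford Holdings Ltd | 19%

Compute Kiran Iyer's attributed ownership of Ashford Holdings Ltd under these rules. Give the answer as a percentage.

By spousal attribution (R1), Kiran Iyer is treated as also owning Beatriz Petrov's interest in Ironwood Group plc, giving 9% + 42% = 51%.
By spousal attribution (R1), Kiran Iyer is treated as owning Beatriz Petrov's 9% interest in Silverbay Partners LP.
By spousal attribution (R1), Kiran Iyer is treated as owning Beatriz Petrov's 26% interest in Ashford Holdings Ltd.
Chain via Ironwood Group plc → Cobalt Realty LP (R3): 51% × 91% × 19% = 8.8179% of Ashford Holdings Ltd.
Chain via Silverbay Partners LP → Redpoint Textiles S.p.A. (R3): 9% × 71% × 31% = 1.9809% of Ashford Holdings Ltd.
Direct interest in Ashford Holdings Ltd: 26%.
Aggregating (R2): 8.8179% + 1.9809% + 26% = 36.7988%.

36.7988%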